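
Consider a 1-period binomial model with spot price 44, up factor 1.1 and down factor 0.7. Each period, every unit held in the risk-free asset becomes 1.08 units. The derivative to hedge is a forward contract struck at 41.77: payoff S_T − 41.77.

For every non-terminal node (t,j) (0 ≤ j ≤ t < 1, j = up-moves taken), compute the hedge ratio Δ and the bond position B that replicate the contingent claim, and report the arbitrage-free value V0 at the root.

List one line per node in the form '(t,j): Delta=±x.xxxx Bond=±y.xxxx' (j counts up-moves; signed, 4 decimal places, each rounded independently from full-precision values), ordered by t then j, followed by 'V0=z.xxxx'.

(0,0): Delta=1.0000 Bond=-38.6759
V0=5.3241

Under the risk-neutral measure, an up-move has probability p* = (R−d)/(u−d) = 0.9500 and values discount at R = 1.08.
Terminal payoffs: V(1,0)=-10.9700, V(1,1)=6.6300
(0,0): S=44.0000. Δ = (V_up−V_dn)/(S_up−S_dn) = (6.6300−-10.9700)/(48.4000−30.8000) = 1.0000. V = [p*·6.6300 + (1−p*)·-10.9700]/1.08 = 5.3241. B = V − Δ·S = -38.6759.
The time-0 hedge costs 5.3241, which is the no-arbitrage price.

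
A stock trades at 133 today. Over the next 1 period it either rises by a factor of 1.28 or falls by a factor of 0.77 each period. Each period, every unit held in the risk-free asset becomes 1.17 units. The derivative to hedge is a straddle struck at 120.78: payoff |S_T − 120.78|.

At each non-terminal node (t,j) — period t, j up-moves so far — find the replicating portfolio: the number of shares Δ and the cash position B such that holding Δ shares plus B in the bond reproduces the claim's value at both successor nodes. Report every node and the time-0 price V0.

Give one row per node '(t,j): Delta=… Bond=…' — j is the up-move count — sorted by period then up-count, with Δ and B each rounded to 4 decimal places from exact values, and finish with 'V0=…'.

No-arbitrage ⇒ martingale measure with p* = (R−d)/(u−d) = 0.7843.
At expiry t=1: V(1,0)=18.3700, V(1,1)=49.4600
(0,0): S=133.0000. Δ = (V_up−V_dn)/(S_up−S_dn) = (49.4600−18.3700)/(170.2400−102.4100) = 0.4584. V = [p*·49.4600 + (1−p*)·18.3700]/1.17 = 36.5421. B = V − Δ·S = -24.4186.
Each (Δ,B) replicates both successor values, so the strategy is self-financing and V0 is arbitrage-free.

(0,0): Delta=0.4584 Bond=-24.4186
V0=36.5421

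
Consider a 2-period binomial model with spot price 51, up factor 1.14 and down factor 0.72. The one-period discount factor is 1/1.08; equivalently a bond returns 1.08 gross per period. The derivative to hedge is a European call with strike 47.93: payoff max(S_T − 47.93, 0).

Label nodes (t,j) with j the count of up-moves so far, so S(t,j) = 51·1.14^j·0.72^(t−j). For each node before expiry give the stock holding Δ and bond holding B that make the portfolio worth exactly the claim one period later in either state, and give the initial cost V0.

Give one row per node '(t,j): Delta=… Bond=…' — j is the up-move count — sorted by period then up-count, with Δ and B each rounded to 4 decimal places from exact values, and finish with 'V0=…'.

(0,0): Delta=0.6799 Bond=-23.1162
(1,0): Delta=0.0000 Bond=0.0000
(1,1): Delta=0.7515 Bond=-29.1263
V0=11.5581

Risk-neutral probability p* = (R−d)/(u−d) = (1.08−0.72)/(1.14−0.72) = 0.8571.
At expiry t=2: V(2,0)=0.0000, V(2,1)=0.0000, V(2,2)=18.3496
  t=1,j=0: stock 36.7200 → up 41.8608 (V=0.0000), down 26.4384 (V=0.0000). Price 0.0000; hedge Δ=0.0000, bond B=0.0000.
  t=1,j=1: stock 58.1400 → up 66.2796 (V=18.3496), down 41.8608 (V=0.0000). Price 14.5632; hedge Δ=0.7515, bond B=-29.1263.
  t=0,j=0: stock 51.0000 → up 58.1400 (V=14.5632), down 36.7200 (V=0.0000). Price 11.5581; hedge Δ=0.6799, bond B=-23.1162.
Self-financing check: at every node Δ·S+B equals the discounted successor values.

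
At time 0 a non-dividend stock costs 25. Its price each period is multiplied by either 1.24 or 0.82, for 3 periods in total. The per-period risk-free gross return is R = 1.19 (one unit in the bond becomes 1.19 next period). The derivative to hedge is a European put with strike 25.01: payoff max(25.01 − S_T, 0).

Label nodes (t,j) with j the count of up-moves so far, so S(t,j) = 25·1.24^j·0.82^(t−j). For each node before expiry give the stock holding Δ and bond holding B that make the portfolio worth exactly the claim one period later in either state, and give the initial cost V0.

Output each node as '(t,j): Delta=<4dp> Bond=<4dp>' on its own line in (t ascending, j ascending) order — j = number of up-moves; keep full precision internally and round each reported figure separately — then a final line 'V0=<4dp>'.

(0,0): Delta=-0.0655 Bond=1.7411
(1,0): Delta=-0.4402 Bond=9.7534
(1,1): Delta=-0.0320 Bond=1.0339
(2,0): Delta=-1.0000 Bond=21.0168
(2,1): Delta=-0.3902 Bond=10.3348
(2,2): Delta=0.0000 Bond=0.0000
V0=0.1038

Risk-neutral probability p* = (R−d)/(u−d) = (1.19−0.82)/(1.24−0.82) = 0.8810.
Terminal values V(3,·): V(3,0)=11.2258, V(3,1)=4.1656, V(3,2)=0.0000, V(3,3)=0.0000
(2,0): S=16.8100. Δ = (V_up−V_dn)/(S_up−S_dn) = (4.1656−11.2258)/(20.8444−13.7842) = -1.0000. V = [p*·4.1656 + (1−p*)·11.2258]/1.19 = 4.2068. B = V − Δ·S = 21.0168.
(2,1): S=25.4200. Δ = (V_up−V_dn)/(S_up−S_dn) = (0.0000−4.1656)/(31.5208−20.8444) = -0.3902. V = [p*·0.0000 + (1−p*)·4.1656]/1.19 = 0.4167. B = V − Δ·S = 10.3348.
(2,2): S=38.4400. Δ = (V_up−V_dn)/(S_up−S_dn) = (0.0000−0.0000)/(47.6656−31.5208) = 0.0000. V = [p*·0.0000 + (1−p*)·0.0000]/1.19 = 0.0000. B = V − Δ·S = 0.0000.
(1,0): S=20.5000. Δ = (V_up−V_dn)/(S_up−S_dn) = (0.4167−4.2068)/(25.4200−16.8100) = -0.4402. V = [p*·0.4167 + (1−p*)·4.2068]/1.19 = 0.7294. B = V − Δ·S = 9.7534.
(1,1): S=31.0000. Δ = (V_up−V_dn)/(S_up−S_dn) = (0.0000−0.4167)/(38.4400−25.4200) = -0.0320. V = [p*·0.0000 + (1−p*)·0.4167]/1.19 = 0.0417. B = V − Δ·S = 1.0339.
(0,0): S=25.0000. Δ = (V_up−V_dn)/(S_up−S_dn) = (0.0417−0.7294)/(31.0000−20.5000) = -0.0655. V = [p*·0.0417 + (1−p*)·0.7294]/1.19 = 0.1038. B = V − Δ·S = 1.7411.
Check: Δ(0,0)·S0 + B(0,0) = 0.1038 = V0.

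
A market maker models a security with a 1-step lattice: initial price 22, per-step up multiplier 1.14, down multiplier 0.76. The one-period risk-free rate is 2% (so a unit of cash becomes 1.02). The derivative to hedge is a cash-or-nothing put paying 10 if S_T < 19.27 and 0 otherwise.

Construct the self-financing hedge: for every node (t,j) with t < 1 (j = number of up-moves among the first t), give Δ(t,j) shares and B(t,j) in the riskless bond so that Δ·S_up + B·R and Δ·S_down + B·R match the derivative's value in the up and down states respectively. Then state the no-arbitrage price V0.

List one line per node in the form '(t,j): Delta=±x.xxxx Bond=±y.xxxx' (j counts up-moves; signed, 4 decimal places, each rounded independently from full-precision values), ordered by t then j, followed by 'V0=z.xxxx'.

The replicating-portfolio and risk-neutral prices coincide; use p* = (1.02−0.76)/(1.14−0.76) = 0.6842 for the latter.
Terminal values V(1,·): V(1,0)=10.0000, V(1,1)=0.0000
(0,0): S=22.0000. Δ = (V_up−V_dn)/(S_up−S_dn) = (0.0000−10.0000)/(25.0800−16.7200) = -1.1962. V = [p*·0.0000 + (1−p*)·10.0000]/1.02 = 3.0960. B = V − Δ·S = 29.4118.
The time-0 hedge costs 3.0960, which is the no-arbitrage price.

(0,0): Delta=-1.1962 Bond=29.4118
V0=3.0960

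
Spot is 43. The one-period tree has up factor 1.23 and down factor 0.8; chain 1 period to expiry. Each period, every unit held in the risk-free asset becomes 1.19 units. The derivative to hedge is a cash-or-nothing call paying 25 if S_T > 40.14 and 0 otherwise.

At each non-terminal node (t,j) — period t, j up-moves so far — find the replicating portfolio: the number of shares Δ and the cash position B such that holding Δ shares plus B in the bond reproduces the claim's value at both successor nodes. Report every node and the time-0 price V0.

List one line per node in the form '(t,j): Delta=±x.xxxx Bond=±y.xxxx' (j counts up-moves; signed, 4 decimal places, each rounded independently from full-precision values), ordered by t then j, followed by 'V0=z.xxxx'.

(0,0): Delta=1.3521 Bond=-39.0854
V0=19.0541

Risk-neutral probability p* = (R−d)/(u−d) = (1.19−0.8)/(1.23−0.8) = 0.9070.
Terminal values V(1,·): V(1,0)=0.0000, V(1,1)=25.0000
Node (0,0) S=43.0000: V=(p*·25.0000+(1−p*)·0.0000)/1.19=19.0541; Δ=(25.0000−0.0000)/(52.8900−34.4000)=1.3521; B=V−Δ·S=-39.0854
Each (Δ,B) replicates both successor values, so the strategy is self-financing and V0 is arbitrage-free.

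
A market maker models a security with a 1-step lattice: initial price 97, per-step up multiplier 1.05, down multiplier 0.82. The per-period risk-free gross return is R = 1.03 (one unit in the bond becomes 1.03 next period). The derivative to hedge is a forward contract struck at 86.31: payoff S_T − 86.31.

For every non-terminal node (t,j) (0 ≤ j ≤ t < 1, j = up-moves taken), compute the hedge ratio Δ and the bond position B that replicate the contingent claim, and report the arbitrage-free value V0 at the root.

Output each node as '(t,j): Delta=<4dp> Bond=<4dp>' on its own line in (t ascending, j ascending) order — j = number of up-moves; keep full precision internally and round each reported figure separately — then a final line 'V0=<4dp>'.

Since d<R<u, set p* = (R−d)/(u−d) = 0.9130; price each node as the discounted p*-expectation of its children.
Terminal values V(1,·): V(1,0)=-6.7700, V(1,1)=15.5400
(0,0): S=97.0000. Δ = (V_up−V_dn)/(S_up−S_dn) = (15.5400−-6.7700)/(101.8500−79.5400) = 1.0000. V = [p*·15.5400 + (1−p*)·-6.7700]/1.03 = 13.2039. B = V − Δ·S = -83.7961.
Root portfolio cost Δ·97+B reproduces V0=13.2039.

(0,0): Delta=1.0000 Bond=-83.7961
V0=13.2039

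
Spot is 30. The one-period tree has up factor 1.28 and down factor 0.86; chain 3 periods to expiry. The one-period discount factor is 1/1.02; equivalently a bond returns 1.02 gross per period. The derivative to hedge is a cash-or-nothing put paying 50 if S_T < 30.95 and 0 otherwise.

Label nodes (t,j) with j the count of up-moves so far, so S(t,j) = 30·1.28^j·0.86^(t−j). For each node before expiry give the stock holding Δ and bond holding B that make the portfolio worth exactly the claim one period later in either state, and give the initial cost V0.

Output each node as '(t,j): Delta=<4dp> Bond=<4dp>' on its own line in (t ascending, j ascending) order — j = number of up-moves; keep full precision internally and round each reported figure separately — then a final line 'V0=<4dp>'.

No-arbitrage ⇒ martingale measure with p* = (R−d)/(u−d) = 0.3810.
Payoff layer (t=3): V(3,0)=50.0000, V(3,1)=50.0000, V(3,2)=0.0000, V(3,3)=0.0000
Node (2,0) S=22.1880: V=(p*·50.0000+(1−p*)·50.0000)/1.02=49.0196; Δ=(50.0000−50.0000)/(28.4006−19.0817)=0.0000; B=V−Δ·S=49.0196
Node (2,1) S=33.0240: V=(p*·0.0000+(1−p*)·50.0000)/1.02=30.3455; Δ=(0.0000−50.0000)/(42.2707−28.4006)=-3.6049; B=V−Δ·S=149.3931
Node (2,2) S=49.1520: V=(p*·0.0000+(1−p*)·0.0000)/1.02=0.0000; Δ=(0.0000−0.0000)/(62.9146−42.2707)=0.0000; B=V−Δ·S=0.0000
Node (1,0) S=25.8000: V=(p*·30.3455+(1−p*)·49.0196)/1.02=41.0840; Δ=(30.3455−49.0196)/(33.0240−22.1880)=-1.7233; B=V−Δ·S=85.5462
Node (1,1) S=38.4000: V=(p*·0.0000+(1−p*)·30.3455)/1.02=18.4170; Δ=(0.0000−30.3455)/(49.1520−33.0240)=-1.8815; B=V−Δ·S=90.6681
Node (0,0) S=30.0000: V=(p*·18.4170+(1−p*)·41.0840)/1.02=31.8127; Δ=(18.4170−41.0840)/(38.4000−25.8000)=-1.7990; B=V−Δ·S=85.7818
The time-0 hedge costs 31.8127, which is the no-arbitrage price.

(0,0): Delta=-1.7990 Bond=85.7818
(1,0): Delta=-1.7233 Bond=85.5462
(1,1): Delta=-1.8815 Bond=90.6681
(2,0): Delta=0.0000 Bond=49.0196
(2,1): Delta=-3.6049 Bond=149.3931
(2,2): Delta=0.0000 Bond=0.0000
V0=31.8127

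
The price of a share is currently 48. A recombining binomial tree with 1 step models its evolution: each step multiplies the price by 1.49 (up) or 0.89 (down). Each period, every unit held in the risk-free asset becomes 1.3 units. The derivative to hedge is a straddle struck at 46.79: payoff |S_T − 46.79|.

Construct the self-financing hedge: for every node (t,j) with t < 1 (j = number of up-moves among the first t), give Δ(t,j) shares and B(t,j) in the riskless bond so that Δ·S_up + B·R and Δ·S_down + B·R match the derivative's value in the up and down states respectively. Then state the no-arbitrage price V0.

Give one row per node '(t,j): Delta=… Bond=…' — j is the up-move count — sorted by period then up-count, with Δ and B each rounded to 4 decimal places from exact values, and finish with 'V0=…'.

No-arbitrage ⇒ martingale measure with p* = (R−d)/(u−d) = 0.6833.
Payoff layer (t=1): V(1,0)=4.0700, V(1,1)=24.7300
  t=0,j=0: stock 48.0000 → up 71.5200 (V=24.7300), down 42.7200 (V=4.0700). Price 13.9905; hedge Δ=0.7174, bond B=-20.4428.
Root portfolio cost Δ·48+B reproduces V0=13.9905.

(0,0): Delta=0.7174 Bond=-20.4428
V0=13.9905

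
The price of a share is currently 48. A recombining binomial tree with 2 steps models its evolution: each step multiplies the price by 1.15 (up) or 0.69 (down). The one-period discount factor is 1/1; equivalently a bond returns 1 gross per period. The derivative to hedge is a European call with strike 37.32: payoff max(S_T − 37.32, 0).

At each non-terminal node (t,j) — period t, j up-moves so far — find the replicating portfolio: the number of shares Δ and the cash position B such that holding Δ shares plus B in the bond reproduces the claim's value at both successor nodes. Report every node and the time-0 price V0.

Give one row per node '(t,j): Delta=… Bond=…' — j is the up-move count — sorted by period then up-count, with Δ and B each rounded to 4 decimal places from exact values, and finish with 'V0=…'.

(0,0): Delta=0.7863 Bond=-25.5261
(1,0): Delta=0.0504 Bond=-1.1520
(1,1): Delta=1.0000 Bond=-37.3200
V0=12.2183

Risk-neutral probability p* = (R−d)/(u−d) = (1−0.69)/(1.15−0.69) = 0.6739.
Terminal payoffs: V(2,0)=0.0000, V(2,1)=0.7680, V(2,2)=26.1600
Node (1,0) S=33.1200: V=(p*·0.7680+(1−p*)·0.0000)/1=0.5176; Δ=(0.7680−0.0000)/(38.0880−22.8528)=0.0504; B=V−Δ·S=-1.1520
Node (1,1) S=55.2000: V=(p*·26.1600+(1−p*)·0.7680)/1=17.8800; Δ=(26.1600−0.7680)/(63.4800−38.0880)=1.0000; B=V−Δ·S=-37.3200
Node (0,0) S=48.0000: V=(p*·17.8800+(1−p*)·0.5176)/1=12.2183; Δ=(17.8800−0.5176)/(55.2000−33.1200)=0.7863; B=V−Δ·S=-25.5261
Check: Δ(0,0)·S0 + B(0,0) = 12.2183 = V0.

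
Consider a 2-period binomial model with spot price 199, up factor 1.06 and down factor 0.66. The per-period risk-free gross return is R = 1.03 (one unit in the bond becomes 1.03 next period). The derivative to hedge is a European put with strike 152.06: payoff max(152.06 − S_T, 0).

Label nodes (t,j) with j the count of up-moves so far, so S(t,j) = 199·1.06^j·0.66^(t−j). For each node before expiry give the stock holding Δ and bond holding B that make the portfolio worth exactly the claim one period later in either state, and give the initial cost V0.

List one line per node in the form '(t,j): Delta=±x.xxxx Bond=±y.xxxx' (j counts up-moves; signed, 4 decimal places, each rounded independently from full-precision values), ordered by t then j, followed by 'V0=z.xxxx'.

(0,0): Delta=-0.1929 Bond=40.4162
(1,0): Delta=-1.0000 Bond=147.6311
(1,1): Delta=-0.1522 Bond=33.0339
V0=2.0259

The replicating-portfolio and risk-neutral prices coincide; use p* = (1.03−0.66)/(1.06−0.66) = 0.9250 for the latter.
Payoff layer (t=2): V(2,0)=65.3756, V(2,1)=12.8396, V(2,2)=0.0000
  t=1,j=0: stock 131.3400 → up 139.2204 (V=12.8396), down 86.6844 (V=65.3756). Price 16.2911; hedge Δ=-1.0000, bond B=147.6311.
  t=1,j=1: stock 210.9400 → up 223.5964 (V=0.0000), down 139.2204 (V=12.8396). Price 0.9349; hedge Δ=-0.1522, bond B=33.0339.
  t=0,j=0: stock 199.0000 → up 210.9400 (V=0.9349), down 131.3400 (V=16.2911). Price 2.0259; hedge Δ=-0.1929, bond B=40.4162.
Root portfolio cost Δ·199+B reproduces V0=2.0259.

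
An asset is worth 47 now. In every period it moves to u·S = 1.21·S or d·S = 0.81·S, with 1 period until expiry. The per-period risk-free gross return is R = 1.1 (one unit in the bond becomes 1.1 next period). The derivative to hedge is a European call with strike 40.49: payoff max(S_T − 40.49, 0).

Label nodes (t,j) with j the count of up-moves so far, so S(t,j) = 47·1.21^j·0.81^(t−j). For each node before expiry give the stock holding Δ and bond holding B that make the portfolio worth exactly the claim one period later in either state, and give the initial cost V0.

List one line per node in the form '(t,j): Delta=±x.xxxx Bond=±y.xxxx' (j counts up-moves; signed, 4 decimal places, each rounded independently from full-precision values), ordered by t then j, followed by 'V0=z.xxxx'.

The replicating-portfolio and risk-neutral prices coincide; use p* = (1.1−0.81)/(1.21−0.81) = 0.7250 for the latter.
Terminal values V(1,·): V(1,0)=0.0000, V(1,1)=16.3800
(0,0): S=47.0000. Δ = (V_up−V_dn)/(S_up−S_dn) = (16.3800−0.0000)/(56.8700−38.0700) = 0.8713. V = [p*·16.3800 + (1−p*)·0.0000]/1.1 = 10.7959. B = V − Δ·S = -30.1541.
Root portfolio cost Δ·47+B reproduces V0=10.7959.

(0,0): Delta=0.8713 Bond=-30.1541
V0=10.7959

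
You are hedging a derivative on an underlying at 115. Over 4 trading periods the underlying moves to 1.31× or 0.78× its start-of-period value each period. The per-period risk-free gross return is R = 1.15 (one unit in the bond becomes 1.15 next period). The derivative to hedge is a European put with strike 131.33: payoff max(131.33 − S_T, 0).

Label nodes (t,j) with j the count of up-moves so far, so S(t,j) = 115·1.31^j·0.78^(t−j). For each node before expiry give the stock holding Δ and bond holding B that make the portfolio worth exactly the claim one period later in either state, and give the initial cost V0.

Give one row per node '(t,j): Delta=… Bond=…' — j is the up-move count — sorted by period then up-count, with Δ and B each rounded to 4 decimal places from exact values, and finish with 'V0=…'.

The replicating-portfolio and risk-neutral prices coincide; use p* = (1.15−0.78)/(1.31−0.78) = 0.6981 for the latter.
Payoff layer (t=4): V(4,0)=88.7627, V(4,1)=59.8387, V(4,2)=11.2613, V(4,3)=0.0000, V(4,4)=0.0000
(3,0): S=54.5735. Δ = (V_up−V_dn)/(S_up−S_dn) = (59.8387−88.7627)/(71.4913−42.5673) = -1.0000. V = [p*·59.8387 + (1−p*)·88.7627]/1.15 = 59.6265. B = V − Δ·S = 114.2000.
(3,1): S=91.6555. Δ = (V_up−V_dn)/(S_up−S_dn) = (11.2613−59.8387)/(120.0687−71.4913) = -1.0000. V = [p*·11.2613 + (1−p*)·59.8387]/1.15 = 22.5445. B = V − Δ·S = 114.2000.
(3,2): S=153.9342. Δ = (V_up−V_dn)/(S_up−S_dn) = (0.0000−11.2613)/(201.6538−120.0687) = -0.1380. V = [p*·0.0000 + (1−p*)·11.2613]/1.15 = 2.9562. B = V − Δ·S = 24.2040.
(3,3): S=258.5305. Δ = (V_up−V_dn)/(S_up−S_dn) = (0.0000−0.0000)/(338.6749−201.6538) = 0.0000. V = [p*·0.0000 + (1−p*)·0.0000]/1.15 = 0.0000. B = V − Δ·S = 0.0000.
(2,0): S=69.9660. Δ = (V_up−V_dn)/(S_up−S_dn) = (22.5445−59.6265)/(91.6555−54.5735) = -1.0000. V = [p*·22.5445 + (1−p*)·59.6265]/1.15 = 29.3383. B = V − Δ·S = 99.3043.
(2,1): S=117.5070. Δ = (V_up−V_dn)/(S_up−S_dn) = (2.9562−22.5445)/(153.9342−91.6555) = -0.3145. V = [p*·2.9562 + (1−p*)·22.5445]/1.15 = 7.7128. B = V − Δ·S = 44.6719.
(2,2): S=197.3515. Δ = (V_up−V_dn)/(S_up−S_dn) = (0.0000−2.9562)/(258.5305−153.9342) = -0.0283. V = [p*·0.0000 + (1−p*)·2.9562]/1.15 = 0.7760. B = V − Δ·S = 6.3538.
(1,0): S=89.7000. Δ = (V_up−V_dn)/(S_up−S_dn) = (7.7128−29.3383)/(117.5070−69.9660) = -0.4549. V = [p*·7.7128 + (1−p*)·29.3383]/1.15 = 12.3837. B = V − Δ·S = 53.1867.
(1,1): S=150.6500. Δ = (V_up−V_dn)/(S_up−S_dn) = (0.7760−7.7128)/(197.3515−117.5070) = -0.0869. V = [p*·0.7760 + (1−p*)·7.7128]/1.15 = 2.4958. B = V − Δ·S = 15.5839.
(0,0): S=115.0000. Δ = (V_up−V_dn)/(S_up−S_dn) = (2.4958−12.3837)/(150.6500−89.7000) = -0.1622. V = [p*·2.4958 + (1−p*)·12.3837]/1.15 = 4.7659. B = V − Δ·S = 23.4224.
Self-financing check: at every node Δ·S+B equals the discounted successor values.

(0,0): Delta=-0.1622 Bond=23.4224
(1,0): Delta=-0.4549 Bond=53.1867
(1,1): Delta=-0.0869 Bond=15.5839
(2,0): Delta=-1.0000 Bond=99.3043
(2,1): Delta=-0.3145 Bond=44.6719
(2,2): Delta=-0.0283 Bond=6.3538
(3,0): Delta=-1.0000 Bond=114.2000
(3,1): Delta=-1.0000 Bond=114.2000
(3,2): Delta=-0.1380 Bond=24.2040
(3,3): Delta=0.0000 Bond=0.0000
V0=4.7659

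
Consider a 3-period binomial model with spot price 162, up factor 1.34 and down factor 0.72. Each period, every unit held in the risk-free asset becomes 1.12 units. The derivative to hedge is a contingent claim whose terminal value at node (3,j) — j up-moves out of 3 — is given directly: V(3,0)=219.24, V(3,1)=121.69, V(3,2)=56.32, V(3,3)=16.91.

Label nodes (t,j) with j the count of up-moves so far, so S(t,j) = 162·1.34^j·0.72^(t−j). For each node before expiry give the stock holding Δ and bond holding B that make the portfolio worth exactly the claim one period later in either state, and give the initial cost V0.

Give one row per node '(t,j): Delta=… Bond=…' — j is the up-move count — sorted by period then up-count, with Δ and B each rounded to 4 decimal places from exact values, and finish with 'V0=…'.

Under the risk-neutral measure, an up-move has probability p* = (R−d)/(u−d) = 0.6452 and values discount at R = 1.12.
Terminal values V(3,·): V(3,0)=219.2400, V(3,1)=121.6900, V(3,2)=56.3200, V(3,3)=16.9100
(2,0): S=83.9808. Δ = (V_up−V_dn)/(S_up−S_dn) = (121.6900−219.2400)/(112.5343−60.4662) = -1.8735. V = [p*·121.6900 + (1−p*)·219.2400]/1.12 = 139.5576. B = V − Δ·S = 296.8963.
(2,1): S=156.2976. Δ = (V_up−V_dn)/(S_up−S_dn) = (56.3200−121.6900)/(209.4388−112.5343) = -0.6746. V = [p*·56.3200 + (1−p*)·121.6900]/1.12 = 70.9963. B = V − Δ·S = 176.4317.
(2,2): S=290.8872. Δ = (V_up−V_dn)/(S_up−S_dn) = (16.9100−56.3200)/(389.7888−209.4388) = -0.2185. V = [p*·16.9100 + (1−p*)·56.3200]/1.12 = 27.5841. B = V − Δ·S = 91.1486.
(1,0): S=116.6400. Δ = (V_up−V_dn)/(S_up−S_dn) = (70.9963−139.5576)/(156.2976−83.9808) = -0.9481. V = [p*·70.9963 + (1−p*)·139.5576]/1.12 = 85.1111. B = V − Δ·S = 195.6940.
(1,1): S=217.0800. Δ = (V_up−V_dn)/(S_up−S_dn) = (27.5841−70.9963)/(290.8872−156.2976) = -0.3226. V = [p*·27.5841 + (1−p*)·70.9963]/1.12 = 38.3825. B = V − Δ·S = 108.4021.
(0,0): S=162.0000. Δ = (V_up−V_dn)/(S_up−S_dn) = (38.3825−85.1111)/(217.0800−116.6400) = -0.4652. V = [p*·38.3825 + (1−p*)·85.1111]/1.12 = 49.0747. B = V − Δ·S = 124.4434.
Each (Δ,B) replicates both successor values, so the strategy is self-financing and V0 is arbitrage-free.

(0,0): Delta=-0.4652 Bond=124.4434
(1,0): Delta=-0.9481 Bond=195.6940
(1,1): Delta=-0.3226 Bond=108.4021
(2,0): Delta=-1.8735 Bond=296.8963
(2,1): Delta=-0.6746 Bond=176.4317
(2,2): Delta=-0.2185 Bond=91.1486
V0=49.0747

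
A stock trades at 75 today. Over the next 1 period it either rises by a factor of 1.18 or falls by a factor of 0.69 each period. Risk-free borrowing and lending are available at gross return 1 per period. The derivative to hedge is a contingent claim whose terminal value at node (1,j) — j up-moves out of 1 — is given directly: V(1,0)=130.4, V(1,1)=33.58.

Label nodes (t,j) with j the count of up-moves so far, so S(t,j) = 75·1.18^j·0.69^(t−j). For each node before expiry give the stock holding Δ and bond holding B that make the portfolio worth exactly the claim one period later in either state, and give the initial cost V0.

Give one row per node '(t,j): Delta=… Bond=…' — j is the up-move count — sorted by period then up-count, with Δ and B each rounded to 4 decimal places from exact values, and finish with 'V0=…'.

(0,0): Delta=-2.6346 Bond=266.7384
V0=69.1465

Since d<R<u, set p* = (R−d)/(u−d) = 0.6327; price each node as the discounted p*-expectation of its children.
Terminal payoffs: V(1,0)=130.4000, V(1,1)=33.5800
  t=0,j=0: stock 75.0000 → up 88.5000 (V=33.5800), down 51.7500 (V=130.4000). Price 69.1465; hedge Δ=-2.6346, bond B=266.7384.
Each (Δ,B) replicates both successor values, so the strategy is self-financing and V0 is arbitrage-free.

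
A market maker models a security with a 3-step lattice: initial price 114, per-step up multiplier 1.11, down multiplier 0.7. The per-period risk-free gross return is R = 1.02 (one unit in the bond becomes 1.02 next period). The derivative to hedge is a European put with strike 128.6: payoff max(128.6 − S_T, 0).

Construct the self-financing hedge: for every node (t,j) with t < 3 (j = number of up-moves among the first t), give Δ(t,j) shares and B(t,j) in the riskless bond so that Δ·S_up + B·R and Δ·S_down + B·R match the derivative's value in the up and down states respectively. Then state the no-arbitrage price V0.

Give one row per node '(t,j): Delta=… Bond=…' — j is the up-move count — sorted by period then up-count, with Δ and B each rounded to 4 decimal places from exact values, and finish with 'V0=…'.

The replicating-portfolio and risk-neutral prices coincide; use p* = (1.02−0.7)/(1.11−0.7) = 0.7805 for the latter.
Terminal values V(3,·): V(3,0)=89.4980, V(3,1)=66.5954, V(3,2)=30.2784, V(3,3)=0.0000
  t=2,j=0: stock 55.8600 → up 62.0046 (V=66.5954), down 39.1020 (V=89.4980). Price 70.2184; hedge Δ=-1.0000, bond B=126.0784.
  t=2,j=1: stock 88.5780 → up 98.3216 (V=30.2784), down 62.0046 (V=66.5954). Price 37.5004; hedge Δ=-1.0000, bond B=126.0784.
  t=2,j=2: stock 140.4594 → up 155.9099 (V=0.0000), down 98.3216 (V=30.2784). Price 6.5162; hedge Δ=-0.5258, bond B=80.3660.
  t=1,j=0: stock 79.8000 → up 88.5780 (V=37.5004), down 55.8600 (V=70.2184). Price 43.8063; hedge Δ=-1.0000, bond B=123.6063.
  t=1,j=1: stock 126.5400 → up 140.4594 (V=6.5162), down 88.5780 (V=37.5004). Price 13.0565; hedge Δ=-0.5972, bond B=88.6279.
  t=0,j=0: stock 114.0000 → up 126.5400 (V=13.0565), down 79.8000 (V=43.8063). Price 19.4181; hedge Δ=-0.6579, bond B=94.4177.
The time-0 hedge costs 19.4181, which is the no-arbitrage price.

(0,0): Delta=-0.6579 Bond=94.4177
(1,0): Delta=-1.0000 Bond=123.6063
(1,1): Delta=-0.5972 Bond=88.6279
(2,0): Delta=-1.0000 Bond=126.0784
(2,1): Delta=-1.0000 Bond=126.0784
(2,2): Delta=-0.5258 Bond=80.3660
V0=19.4181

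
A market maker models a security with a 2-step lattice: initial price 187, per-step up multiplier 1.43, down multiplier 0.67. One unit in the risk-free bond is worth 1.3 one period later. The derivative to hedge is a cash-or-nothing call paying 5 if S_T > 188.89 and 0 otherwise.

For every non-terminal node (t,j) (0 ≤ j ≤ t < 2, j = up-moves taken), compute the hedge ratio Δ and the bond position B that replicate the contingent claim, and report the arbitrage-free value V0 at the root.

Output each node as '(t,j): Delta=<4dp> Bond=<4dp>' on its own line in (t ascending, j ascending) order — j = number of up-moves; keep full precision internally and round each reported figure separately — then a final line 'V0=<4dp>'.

(0,0): Delta=0.0224 Bond=-2.1621
(1,0): Delta=0.0000 Bond=0.0000
(1,1): Delta=0.0246 Bond=-3.3907
V0=2.0330

Under the risk-neutral measure, an up-move has probability p* = (R−d)/(u−d) = 0.8289 and values discount at R = 1.3.
Terminal payoffs: V(2,0)=0.0000, V(2,1)=0.0000, V(2,2)=5.0000
Node (1,0) S=125.2900: V=(p*·0.0000+(1−p*)·0.0000)/1.3=0.0000; Δ=(0.0000−0.0000)/(179.1647−83.9443)=0.0000; B=V−Δ·S=0.0000
Node (1,1) S=267.4100: V=(p*·5.0000+(1−p*)·0.0000)/1.3=3.1883; Δ=(5.0000−0.0000)/(382.3963−179.1647)=0.0246; B=V−Δ·S=-3.3907
Node (0,0) S=187.0000: V=(p*·3.1883+(1−p*)·0.0000)/1.3=2.0330; Δ=(3.1883−0.0000)/(267.4100−125.2900)=0.0224; B=V−Δ·S=-2.1621
Self-financing check: at every node Δ·S+B equals the discounted successor values.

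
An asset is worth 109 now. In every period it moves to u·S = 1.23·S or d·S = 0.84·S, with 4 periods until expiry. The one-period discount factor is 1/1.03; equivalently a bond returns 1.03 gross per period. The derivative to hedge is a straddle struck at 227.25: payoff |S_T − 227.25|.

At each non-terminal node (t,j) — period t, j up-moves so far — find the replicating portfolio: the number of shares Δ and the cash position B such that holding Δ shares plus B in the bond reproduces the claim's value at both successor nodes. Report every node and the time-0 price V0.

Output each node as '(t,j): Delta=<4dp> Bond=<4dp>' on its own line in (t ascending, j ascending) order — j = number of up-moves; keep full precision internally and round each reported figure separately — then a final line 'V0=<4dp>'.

(0,0): Delta=-0.8893 Bond=192.0679
(1,0): Delta=-1.0000 Bond=207.9659
(1,1): Delta=-0.8097 Bond=187.1605
(2,0): Delta=-1.0000 Bond=214.2049
(2,1): Delta=-1.0000 Bond=214.2049
(2,2): Delta=-0.6729 Bond=170.2179
(3,0): Delta=-1.0000 Bond=220.6311
(3,1): Delta=-1.0000 Bond=220.6311
(3,2): Delta=-1.0000 Bond=220.6311
(3,3): Delta=-0.4378 Bond=127.6333
V0=95.1346

Since d<R<u, set p* = (R−d)/(u−d) = 0.4872; price each node as the discounted p*-expectation of its children.
Terminal values V(4,·): V(4,0)=172.9820, V(4,1)=147.7862, V(4,2)=110.8923, V(4,3)=56.8690, V(4,4)=22.2364
  t=3,j=0: stock 64.6047 → up 79.4638 (V=147.7862), down 54.2680 (V=172.9820). Price 156.0263; hedge Δ=-1.0000, bond B=220.6311.
  t=3,j=1: stock 94.5998 → up 116.3577 (V=110.8923), down 79.4638 (V=147.7862). Price 126.0313; hedge Δ=-1.0000, bond B=220.6311.
  t=3,j=2: stock 138.5211 → up 170.3810 (V=56.8690), down 116.3577 (V=110.8923). Price 82.1099; hedge Δ=-1.0000, bond B=220.6311.
  t=3,j=3: stock 202.8345 → up 249.4864 (V=22.2364), down 170.3810 (V=56.8690). Price 38.8318; hedge Δ=-0.4378, bond B=127.6333.
  t=2,j=0: stock 76.9104 → up 94.5998 (V=126.0313), down 64.6047 (V=156.0263). Price 137.2945; hedge Δ=-1.0000, bond B=214.2049.
  t=2,j=1: stock 112.6188 → up 138.5211 (V=82.1099), down 94.5998 (V=126.0313). Price 101.5861; hedge Δ=-1.0000, bond B=214.2049.
  t=2,j=2: stock 164.9061 → up 202.8345 (V=38.8318), down 138.5211 (V=82.1099). Price 59.2483; hedge Δ=-0.6729, bond B=170.2179.
  t=1,j=0: stock 91.5600 → up 112.6188 (V=101.5861), down 76.9104 (V=137.2945). Price 116.4059; hedge Δ=-1.0000, bond B=207.9659.
  t=1,j=1: stock 134.0700 → up 164.9061 (V=59.2483), down 112.6188 (V=101.5861). Price 78.6019; hedge Δ=-0.8097, bond B=187.1605.
  t=0,j=0: stock 109.0000 → up 134.0700 (V=78.6019), down 91.5600 (V=116.4059). Price 95.1346; hedge Δ=-0.8893, bond B=192.0679.
Each (Δ,B) replicates both successor values, so the strategy is self-financing and V0 is arbitrage-free.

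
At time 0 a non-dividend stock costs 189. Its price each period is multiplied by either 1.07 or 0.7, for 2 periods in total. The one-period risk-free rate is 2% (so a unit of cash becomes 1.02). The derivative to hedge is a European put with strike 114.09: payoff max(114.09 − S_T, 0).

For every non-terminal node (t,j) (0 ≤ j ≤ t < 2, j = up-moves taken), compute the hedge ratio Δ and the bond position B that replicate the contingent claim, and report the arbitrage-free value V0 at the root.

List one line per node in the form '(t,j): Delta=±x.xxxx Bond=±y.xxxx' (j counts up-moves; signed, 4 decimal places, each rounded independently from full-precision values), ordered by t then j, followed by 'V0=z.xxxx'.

No-arbitrage ⇒ martingale measure with p* = (R−d)/(u−d) = 0.8649.
Terminal values V(2,·): V(2,0)=21.4800, V(2,1)=0.0000, V(2,2)=0.0000
(1,0): S=132.3000. Δ = (V_up−V_dn)/(S_up−S_dn) = (0.0000−21.4800)/(141.5610−92.6100) = -0.4388. V = [p*·0.0000 + (1−p*)·21.4800]/1.02 = 2.8458. B = V − Δ·S = 60.8998.
(1,1): S=202.2300. Δ = (V_up−V_dn)/(S_up−S_dn) = (0.0000−0.0000)/(216.3861−141.5610) = 0.0000. V = [p*·0.0000 + (1−p*)·0.0000]/1.02 = 0.0000. B = V − Δ·S = 0.0000.
(0,0): S=189.0000. Δ = (V_up−V_dn)/(S_up−S_dn) = (0.0000−2.8458)/(202.2300−132.3000) = -0.0407. V = [p*·0.0000 + (1−p*)·2.8458]/1.02 = 0.3770. B = V − Δ·S = 8.0683.
The time-0 hedge costs 0.3770, which is the no-arbitrage price.

(0,0): Delta=-0.0407 Bond=8.0683
(1,0): Delta=-0.4388 Bond=60.8998
(1,1): Delta=0.0000 Bond=0.0000
V0=0.3770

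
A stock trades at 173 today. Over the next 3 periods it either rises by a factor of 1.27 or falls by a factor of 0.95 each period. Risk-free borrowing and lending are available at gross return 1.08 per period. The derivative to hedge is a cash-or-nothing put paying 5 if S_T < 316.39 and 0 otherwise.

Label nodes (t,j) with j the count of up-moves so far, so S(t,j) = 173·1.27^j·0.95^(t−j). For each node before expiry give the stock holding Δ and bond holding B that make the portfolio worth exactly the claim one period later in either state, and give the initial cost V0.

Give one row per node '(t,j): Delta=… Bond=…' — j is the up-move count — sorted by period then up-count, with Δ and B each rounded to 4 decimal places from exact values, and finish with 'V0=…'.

Risk-neutral probability p* = (R−d)/(u−d) = (1.08−0.95)/(1.27−0.95) = 0.4063.
At expiry t=3: V(3,0)=5.0000, V(3,1)=5.0000, V(3,2)=5.0000, V(3,3)=0.0000
  t=2,j=0: stock 156.1325 → up 198.2883 (V=5.0000), down 148.3259 (V=5.0000). Price 4.6296; hedge Δ=0.0000, bond B=4.6296.
  t=2,j=1: stock 208.7245 → up 265.0801 (V=5.0000), down 198.2883 (V=5.0000). Price 4.6296; hedge Δ=0.0000, bond B=4.6296.
  t=2,j=2: stock 279.0317 → up 354.3703 (V=0.0000), down 265.0801 (V=5.0000). Price 2.7488; hedge Δ=-0.0560, bond B=18.3738.
  t=1,j=0: stock 164.3500 → up 208.7245 (V=4.6296), down 156.1325 (V=4.6296). Price 4.2867; hedge Δ=0.0000, bond B=4.2867.
  t=1,j=1: stock 219.7100 → up 279.0317 (V=2.7488), down 208.7245 (V=4.6296). Price 3.5792; hedge Δ=-0.0268, bond B=9.4567.
  t=0,j=0: stock 173.0000 → up 219.7100 (V=3.5792), down 164.3500 (V=4.2867). Price 3.7030; hedge Δ=-0.0128, bond B=5.9139.
Check: Δ(0,0)·S0 + B(0,0) = 3.7030 = V0.

(0,0): Delta=-0.0128 Bond=5.9139
(1,0): Delta=0.0000 Bond=4.2867
(1,1): Delta=-0.0268 Bond=9.4567
(2,0): Delta=0.0000 Bond=4.6296
(2,1): Delta=0.0000 Bond=4.6296
(2,2): Delta=-0.0560 Bond=18.3738
V0=3.7030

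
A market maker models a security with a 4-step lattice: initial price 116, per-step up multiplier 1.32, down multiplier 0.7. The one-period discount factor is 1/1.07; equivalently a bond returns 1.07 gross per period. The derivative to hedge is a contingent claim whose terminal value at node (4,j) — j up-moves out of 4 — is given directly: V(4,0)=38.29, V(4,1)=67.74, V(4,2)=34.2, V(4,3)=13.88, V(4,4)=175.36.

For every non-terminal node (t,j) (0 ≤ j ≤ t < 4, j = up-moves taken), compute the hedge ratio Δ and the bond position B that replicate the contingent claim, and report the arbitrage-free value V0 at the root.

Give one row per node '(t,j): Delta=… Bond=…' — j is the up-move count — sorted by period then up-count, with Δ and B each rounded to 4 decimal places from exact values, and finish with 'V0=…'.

(0,0): Delta=0.2013 Bond=15.1746
(1,0): Delta=-0.3225 Bond=58.7700
(1,1): Delta=0.3890 Bond=-12.5018
(2,0): Delta=-0.2159 Bond=56.8226
(2,1): Delta=-0.3607 Bond=66.9793
(2,2): Delta=0.6576 Bond=-67.6716
(3,0): Delta=1.1938 Bond=4.7103
(3,1): Delta=-0.7210 Bond=98.6988
(3,2): Delta=-0.2316 Bond=53.4037
(3,3): Delta=0.9762 Bond=-157.4169
V0=38.5228

The replicating-portfolio and risk-neutral prices coincide; use p* = (1.07−0.7)/(1.32−0.7) = 0.5968 for the latter.
At expiry t=4: V(4,0)=38.2900, V(4,1)=67.7400, V(4,2)=34.2000, V(4,3)=13.8800, V(4,4)=175.3600
Node (3,0) S=39.7880: V=(p*·67.7400+(1−p*)·38.2900)/1.07=52.2103; Δ=(67.7400−38.2900)/(52.5202−27.8516)=1.1938; B=V−Δ·S=4.7103
Node (3,1) S=75.0288: V=(p*·34.2000+(1−p*)·67.7400)/1.07=44.6021; Δ=(34.2000−67.7400)/(99.0380−52.5202)=-0.7210; B=V−Δ·S=98.6988
Node (3,2) S=141.4829: V=(p*·13.8800+(1−p*)·34.2000)/1.07=20.6295; Δ=(13.8800−34.2000)/(186.7574−99.0380)=-0.2316; B=V−Δ·S=53.4037
Node (3,3) S=266.7963: V=(p*·175.3600+(1−p*)·13.8800)/1.07=103.0347; Δ=(175.3600−13.8800)/(352.1711−186.7574)=0.9762; B=V−Δ·S=-157.4169
Node (2,0) S=56.8400: V=(p*·44.6021+(1−p*)·52.2103)/1.07=44.5513; Δ=(44.6021−52.2103)/(75.0288−39.7880)=-0.2159; B=V−Δ·S=56.8226
Node (2,1) S=107.1840: V=(p*·20.6295+(1−p*)·44.6021)/1.07=28.3139; Δ=(20.6295−44.6021)/(141.4829−75.0288)=-0.3607; B=V−Δ·S=66.9793
Node (2,2) S=202.1184: V=(p*·103.0347+(1−p*)·20.6295)/1.07=65.2400; Δ=(103.0347−20.6295)/(266.7963−141.4829)=0.6576; B=V−Δ·S=-67.6716
Node (1,0) S=81.2000: V=(p*·28.3139+(1−p*)·44.5513)/1.07=32.5806; Δ=(28.3139−44.5513)/(107.1840−56.8400)=-0.3225; B=V−Δ·S=58.7700
Node (1,1) S=153.1200: V=(p*·65.2400+(1−p*)·28.3139)/1.07=47.0565; Δ=(65.2400−28.3139)/(202.1184−107.1840)=0.3890; B=V−Δ·S=-12.5018
Node (0,0) S=116.0000: V=(p*·47.0565+(1−p*)·32.5806)/1.07=38.5228; Δ=(47.0565−32.5806)/(153.1200−81.2000)=0.2013; B=V−Δ·S=15.1746
Check: Δ(0,0)·S0 + B(0,0) = 38.5228 = V0.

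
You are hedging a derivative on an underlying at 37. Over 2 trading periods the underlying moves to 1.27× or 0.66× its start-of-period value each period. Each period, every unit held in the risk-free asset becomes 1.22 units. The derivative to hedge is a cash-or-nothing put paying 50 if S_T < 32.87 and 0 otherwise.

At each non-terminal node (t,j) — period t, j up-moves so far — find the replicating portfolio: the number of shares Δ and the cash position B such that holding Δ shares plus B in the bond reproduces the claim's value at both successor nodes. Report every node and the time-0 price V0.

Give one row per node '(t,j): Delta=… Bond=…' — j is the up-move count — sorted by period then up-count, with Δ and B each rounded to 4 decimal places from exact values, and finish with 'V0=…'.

(0,0): Delta=-1.6670 Bond=66.9605
(1,0): Delta=0.0000 Bond=40.9836
(1,1): Delta=-1.7444 Bond=85.3265
V0=5.2814

No-arbitrage ⇒ martingale measure with p* = (R−d)/(u−d) = 0.9180.
Terminal values V(2,·): V(2,0)=50.0000, V(2,1)=50.0000, V(2,2)=0.0000
Node (1,0) S=24.4200: V=(p*·50.0000+(1−p*)·50.0000)/1.22=40.9836; Δ=(50.0000−50.0000)/(31.0134−16.1172)=0.0000; B=V−Δ·S=40.9836
Node (1,1) S=46.9900: V=(p*·0.0000+(1−p*)·50.0000)/1.22=3.3593; Δ=(0.0000−50.0000)/(59.6773−31.0134)=-1.7444; B=V−Δ·S=85.3265
Node (0,0) S=37.0000: V=(p*·3.3593+(1−p*)·40.9836)/1.22=5.2814; Δ=(3.3593−40.9836)/(46.9900−24.4200)=-1.6670; B=V−Δ·S=66.9605
Root portfolio cost Δ·37+B reproduces V0=5.2814.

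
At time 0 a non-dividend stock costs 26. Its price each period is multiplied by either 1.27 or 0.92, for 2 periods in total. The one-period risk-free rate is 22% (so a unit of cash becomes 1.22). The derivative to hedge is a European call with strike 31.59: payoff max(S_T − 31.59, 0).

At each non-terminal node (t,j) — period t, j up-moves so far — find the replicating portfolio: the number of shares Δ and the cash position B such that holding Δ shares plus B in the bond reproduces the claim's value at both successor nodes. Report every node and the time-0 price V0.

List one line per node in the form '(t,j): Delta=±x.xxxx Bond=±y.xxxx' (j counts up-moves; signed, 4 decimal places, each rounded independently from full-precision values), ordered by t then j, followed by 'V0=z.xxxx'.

(0,0): Delta=0.7987 Bond=-15.6603
(1,0): Delta=0.0000 Bond=0.0000
(1,1): Delta=0.8952 Bond=-22.2899
V0=5.1066

Under the risk-neutral measure, an up-move has probability p* = (R−d)/(u−d) = 0.8571 and values discount at R = 1.22.
Terminal payoffs: V(2,0)=0.0000, V(2,1)=0.0000, V(2,2)=10.3454
(1,0): S=23.9200. Δ = (V_up−V_dn)/(S_up−S_dn) = (0.0000−0.0000)/(30.3784−22.0064) = 0.0000. V = [p*·0.0000 + (1−p*)·0.0000]/1.22 = 0.0000. B = V − Δ·S = 0.0000.
(1,1): S=33.0200. Δ = (V_up−V_dn)/(S_up−S_dn) = (10.3454−0.0000)/(41.9354−30.3784) = 0.8952. V = [p*·10.3454 + (1−p*)·0.0000]/1.22 = 7.2684. B = V − Δ·S = -22.2899.
(0,0): S=26.0000. Δ = (V_up−V_dn)/(S_up−S_dn) = (7.2684−0.0000)/(33.0200−23.9200) = 0.7987. V = [p*·7.2684 + (1−p*)·0.0000]/1.22 = 5.1066. B = V − Δ·S = -15.6603.
Check: Δ(0,0)·S0 + B(0,0) = 5.1066 = V0.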